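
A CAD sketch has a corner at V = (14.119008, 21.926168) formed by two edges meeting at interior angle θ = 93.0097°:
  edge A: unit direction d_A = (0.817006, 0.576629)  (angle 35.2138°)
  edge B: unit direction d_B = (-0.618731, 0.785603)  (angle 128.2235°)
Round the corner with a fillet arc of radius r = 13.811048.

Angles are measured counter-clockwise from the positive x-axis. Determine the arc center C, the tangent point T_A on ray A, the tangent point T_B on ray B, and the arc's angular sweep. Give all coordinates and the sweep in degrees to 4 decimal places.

center=(16.8612,40.7660) T_A=(24.8250,29.4823) T_B=(6.0112,32.2207) sweep=86.9903

bisector direction at 81.7186° = (0.144034,0.989573)
center distance |VC| = r/sin(θ/2) = 13.811048/sin(46.5048°) = 19.038360
C = V + |VC|·bis = (16.8612,40.7660)
T_A = V + ((C−V)·d_A)·d_A = V + 13.1040·d_A = (24.8250,29.4823)
T_B = V + ((C−V)·d_B)·d_B = V + 13.1040·d_B = (6.0112,32.2207)
sweep = 180° − θ = 86.9903°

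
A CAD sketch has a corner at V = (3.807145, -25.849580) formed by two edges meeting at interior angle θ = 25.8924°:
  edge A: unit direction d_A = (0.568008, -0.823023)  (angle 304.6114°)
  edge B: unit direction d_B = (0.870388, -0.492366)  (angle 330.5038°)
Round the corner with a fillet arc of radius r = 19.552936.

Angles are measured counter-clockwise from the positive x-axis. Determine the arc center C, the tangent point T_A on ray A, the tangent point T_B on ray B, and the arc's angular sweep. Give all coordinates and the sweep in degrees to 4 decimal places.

bisector direction at 317.5576° = (0.737956,-0.674849)
center distance |VC| = r/sin(θ/2) = 19.552936/sin(12.9462°) = 87.275853
C = V + |VC|·bis = (68.2129,-84.7476)
T_A = V + ((C−V)·d_A)·d_A = V + 85.0574·d_A = (52.1204,-95.8538)
T_B = V + ((C−V)·d_B)·d_B = V + 85.0574·d_B = (77.8401,-67.7289)
sweep = 180° − θ = 154.1076°

center=(68.2129,-84.7476) T_A=(52.1204,-95.8538) T_B=(77.8401,-67.7289) sweep=154.1076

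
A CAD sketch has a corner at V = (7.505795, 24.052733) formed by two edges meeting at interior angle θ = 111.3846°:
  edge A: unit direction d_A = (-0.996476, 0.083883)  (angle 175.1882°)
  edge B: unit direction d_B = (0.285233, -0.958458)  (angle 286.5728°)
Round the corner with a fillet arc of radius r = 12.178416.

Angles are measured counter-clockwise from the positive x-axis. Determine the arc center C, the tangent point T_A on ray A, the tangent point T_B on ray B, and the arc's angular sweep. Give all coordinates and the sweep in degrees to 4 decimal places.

center=(-1.7964,12.6143) T_A=(-0.7749,24.7498) T_B=(9.8761,16.0880) sweep=68.6154

bisector direction at 230.8805° = (-0.630940,-0.775832)
center distance |VC| = r/sin(θ/2) = 12.178416/sin(55.6923°) = 14.743442
C = V + |VC|·bis = (-1.7964,12.6143)
T_A = V + ((C−V)·d_A)·d_A = V + 8.3100·d_A = (-0.7749,24.7498)
T_B = V + ((C−V)·d_B)·d_B = V + 8.3100·d_B = (9.8761,16.0880)
sweep = 180° − θ = 68.6154°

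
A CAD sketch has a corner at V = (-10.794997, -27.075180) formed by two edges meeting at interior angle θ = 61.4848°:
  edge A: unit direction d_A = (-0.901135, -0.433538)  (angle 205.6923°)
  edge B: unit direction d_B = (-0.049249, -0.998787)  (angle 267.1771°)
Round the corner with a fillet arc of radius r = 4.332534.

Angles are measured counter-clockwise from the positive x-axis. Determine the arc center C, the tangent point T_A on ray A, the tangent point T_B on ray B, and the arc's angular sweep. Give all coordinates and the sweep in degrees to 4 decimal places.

bisector direction at 236.4347° = (-0.552887,-0.833256)
center distance |VC| = r/sin(θ/2) = 4.332534/sin(30.7424°) = 8.475570
C = V + |VC|·bis = (-15.4810,-34.1375)
T_A = V + ((C−V)·d_A)·d_A = V + 7.2845·d_A = (-17.3593,-30.2333)
T_B = V + ((C−V)·d_B)·d_B = V + 7.2845·d_B = (-11.1538,-34.3509)
sweep = 180° − θ = 118.5152°

center=(-15.4810,-34.1375) T_A=(-17.3593,-30.2333) T_B=(-11.1538,-34.3509) sweep=118.5152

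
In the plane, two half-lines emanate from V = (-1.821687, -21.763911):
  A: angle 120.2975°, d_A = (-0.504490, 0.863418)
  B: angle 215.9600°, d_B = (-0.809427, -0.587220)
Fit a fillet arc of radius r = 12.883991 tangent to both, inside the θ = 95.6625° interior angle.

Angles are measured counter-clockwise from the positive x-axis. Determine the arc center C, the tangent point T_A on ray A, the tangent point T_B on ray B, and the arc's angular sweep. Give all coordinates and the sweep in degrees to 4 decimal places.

bisector direction at 168.1288° = (-0.978612,0.205713)
center distance |VC| = r/sin(θ/2) = 12.883991/sin(47.8312°) = 17.383294
C = V + |VC|·bis = (-18.8332,-18.1879)
T_A = V + ((C−V)·d_A)·d_A = V + 11.6697·d_A = (-7.7089,-11.6881)
T_B = V + ((C−V)·d_B)·d_B = V + 11.6697·d_B = (-11.2675,-28.6166)
sweep = 180° − θ = 84.3375°

center=(-18.8332,-18.1879) T_A=(-7.7089,-11.6881) T_B=(-11.2675,-28.6166) sweep=84.3375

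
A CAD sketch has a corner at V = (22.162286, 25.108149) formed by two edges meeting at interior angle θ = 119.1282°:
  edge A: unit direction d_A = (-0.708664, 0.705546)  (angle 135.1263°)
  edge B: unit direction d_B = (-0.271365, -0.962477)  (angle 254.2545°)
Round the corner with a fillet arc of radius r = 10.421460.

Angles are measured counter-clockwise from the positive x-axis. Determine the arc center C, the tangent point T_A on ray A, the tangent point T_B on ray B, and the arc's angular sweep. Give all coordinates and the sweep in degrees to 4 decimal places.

center=(10.4703,22.0429) T_A=(17.8231,29.4282) T_B=(20.5007,19.2149) sweep=60.8718

bisector direction at 194.6904° = (-0.967310,-0.253596)
center distance |VC| = r/sin(θ/2) = 10.421460/sin(59.5641°) = 12.087106
C = V + |VC|·bis = (10.4703,22.0429)
T_A = V + ((C−V)·d_A)·d_A = V + 6.1230·d_A = (17.8231,29.4282)
T_B = V + ((C−V)·d_B)·d_B = V + 6.1230·d_B = (20.5007,19.2149)
sweep = 180° − θ = 60.8718°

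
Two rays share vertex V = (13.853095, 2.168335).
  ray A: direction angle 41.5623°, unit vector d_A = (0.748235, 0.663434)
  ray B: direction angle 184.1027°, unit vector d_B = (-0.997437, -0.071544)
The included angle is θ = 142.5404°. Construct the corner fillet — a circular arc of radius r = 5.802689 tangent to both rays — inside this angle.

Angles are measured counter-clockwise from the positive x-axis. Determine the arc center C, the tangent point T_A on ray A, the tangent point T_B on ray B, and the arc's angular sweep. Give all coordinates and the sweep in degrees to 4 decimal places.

bisector direction at 112.8325° = (-0.388038,0.921643)
center distance |VC| = r/sin(θ/2) = 5.802689/sin(71.2702°) = 6.127163
C = V + |VC|·bis = (11.4755,7.8154)
T_A = V + ((C−V)·d_A)·d_A = V + 1.9675·d_A = (15.3252,3.4736)
T_B = V + ((C−V)·d_B)·d_B = V + 1.9675·d_B = (11.8907,2.0276)
sweep = 180° − θ = 37.4596°

center=(11.4755,7.8154) T_A=(15.3252,3.4736) T_B=(11.8907,2.0276) sweep=37.4596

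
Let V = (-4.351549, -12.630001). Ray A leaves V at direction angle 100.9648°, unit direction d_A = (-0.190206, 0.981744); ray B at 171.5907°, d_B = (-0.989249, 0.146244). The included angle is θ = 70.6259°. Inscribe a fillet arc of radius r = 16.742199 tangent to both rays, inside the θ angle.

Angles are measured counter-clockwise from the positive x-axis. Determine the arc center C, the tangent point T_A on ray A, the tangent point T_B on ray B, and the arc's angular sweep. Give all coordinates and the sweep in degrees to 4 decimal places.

center=(-25.2835,7.3886) T_A=(-8.8470,10.5731) T_B=(-27.7320,-9.1736) sweep=109.3741

bisector direction at 136.2777° = (-0.722699,0.691163)
center distance |VC| = r/sin(θ/2) = 16.742199/sin(35.3130°) = 28.963634
C = V + |VC|·bis = (-25.2835,7.3886)
T_A = V + ((C−V)·d_A)·d_A = V + 23.6345·d_A = (-8.8470,10.5731)
T_B = V + ((C−V)·d_B)·d_B = V + 23.6345·d_B = (-27.7320,-9.1736)
sweep = 180° − θ = 109.3741°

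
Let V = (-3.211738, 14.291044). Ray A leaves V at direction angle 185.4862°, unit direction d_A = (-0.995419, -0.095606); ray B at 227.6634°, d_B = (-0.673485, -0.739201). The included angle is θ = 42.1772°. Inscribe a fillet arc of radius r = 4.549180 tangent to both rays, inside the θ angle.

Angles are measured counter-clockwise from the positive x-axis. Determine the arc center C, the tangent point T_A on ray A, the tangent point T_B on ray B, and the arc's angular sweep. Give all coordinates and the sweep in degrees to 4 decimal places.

bisector direction at 206.5748° = (-0.894351,-0.447366)
center distance |VC| = r/sin(θ/2) = 4.549180/sin(21.0886°) = 12.643243
C = V + |VC|·bis = (-14.5192,8.6349)
T_A = V + ((C−V)·d_A)·d_A = V + 11.7965·d_A = (-14.9542,13.1632)
T_B = V + ((C−V)·d_B)·d_B = V + 11.7965·d_B = (-11.1565,5.5711)
sweep = 180° − θ = 137.8228°

center=(-14.5192,8.6349) T_A=(-14.9542,13.1632) T_B=(-11.1565,5.5711) sweep=137.8228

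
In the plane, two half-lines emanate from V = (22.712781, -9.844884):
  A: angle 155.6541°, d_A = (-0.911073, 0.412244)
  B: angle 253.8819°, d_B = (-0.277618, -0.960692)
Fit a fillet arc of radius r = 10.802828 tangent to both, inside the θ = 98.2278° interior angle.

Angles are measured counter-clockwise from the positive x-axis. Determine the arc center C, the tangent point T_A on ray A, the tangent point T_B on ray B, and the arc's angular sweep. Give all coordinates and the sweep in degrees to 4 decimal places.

bisector direction at 204.7680° = (-0.908012,-0.418945)
center distance |VC| = r/sin(θ/2) = 10.802828/sin(49.1139°) = 14.289223
C = V + |VC|·bis = (9.7380,-15.8313)
T_A = V + ((C−V)·d_A)·d_A = V + 9.3531·d_A = (14.1914,-5.9891)
T_B = V + ((C−V)·d_B)·d_B = V + 9.3531·d_B = (20.1162,-18.8303)
sweep = 180° − θ = 81.7722°

center=(9.7380,-15.8313) T_A=(14.1914,-5.9891) T_B=(20.1162,-18.8303) sweep=81.7722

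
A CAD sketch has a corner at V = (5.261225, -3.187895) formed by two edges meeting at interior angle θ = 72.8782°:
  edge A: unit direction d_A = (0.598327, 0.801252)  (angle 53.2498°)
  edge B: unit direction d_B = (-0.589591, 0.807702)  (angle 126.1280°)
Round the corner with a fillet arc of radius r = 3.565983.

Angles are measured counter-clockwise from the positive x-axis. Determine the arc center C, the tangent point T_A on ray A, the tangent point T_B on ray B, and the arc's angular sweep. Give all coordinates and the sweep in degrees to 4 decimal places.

center=(5.2938,2.8157) T_A=(8.1511,0.6821) T_B=(2.4136,0.7132) sweep=107.1218

bisector direction at 89.6889° = (0.005430,0.999985)
center distance |VC| = r/sin(θ/2) = 3.565983/sin(36.4391°) = 6.003662
C = V + |VC|·bis = (5.2938,2.8157)
T_A = V + ((C−V)·d_A)·d_A = V + 4.8299·d_A = (8.1511,0.6821)
T_B = V + ((C−V)·d_B)·d_B = V + 4.8299·d_B = (2.4136,0.7132)
sweep = 180° − θ = 107.1218°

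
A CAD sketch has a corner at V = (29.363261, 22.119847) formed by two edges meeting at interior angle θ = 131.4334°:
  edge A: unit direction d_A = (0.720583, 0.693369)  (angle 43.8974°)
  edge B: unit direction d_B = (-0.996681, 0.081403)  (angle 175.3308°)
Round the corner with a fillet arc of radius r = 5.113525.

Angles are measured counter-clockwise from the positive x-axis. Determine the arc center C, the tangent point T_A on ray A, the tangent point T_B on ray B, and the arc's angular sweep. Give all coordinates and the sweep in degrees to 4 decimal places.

bisector direction at 109.6141° = (-0.335683,0.941975)
center distance |VC| = r/sin(θ/2) = 5.113525/sin(65.7167°) = 5.609868
C = V + |VC|·bis = (27.4801,27.4042)
T_A = V + ((C−V)·d_A)·d_A = V + 2.3071·d_A = (31.0257,23.7195)
T_B = V + ((C−V)·d_B)·d_B = V + 2.3071·d_B = (27.0639,22.3076)
sweep = 180° − θ = 48.5666°

center=(27.4801,27.4042) T_A=(31.0257,23.7195) T_B=(27.0639,22.3076) sweep=48.5666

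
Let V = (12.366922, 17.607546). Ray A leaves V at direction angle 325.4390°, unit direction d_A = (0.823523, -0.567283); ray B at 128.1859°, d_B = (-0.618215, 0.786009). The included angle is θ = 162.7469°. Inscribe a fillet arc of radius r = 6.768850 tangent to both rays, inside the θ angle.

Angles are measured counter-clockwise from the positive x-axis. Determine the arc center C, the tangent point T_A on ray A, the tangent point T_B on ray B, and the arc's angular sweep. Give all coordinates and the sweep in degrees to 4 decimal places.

center=(17.0525,22.5993) T_A=(13.2126,17.0250) T_B=(11.7321,18.4147) sweep=17.2531

bisector direction at 46.8125° = (0.684389,0.729117)
center distance |VC| = r/sin(θ/2) = 6.768850/sin(81.3735°) = 6.846302
C = V + |VC|·bis = (17.0525,22.5993)
T_A = V + ((C−V)·d_A)·d_A = V + 1.0269·d_A = (13.2126,17.0250)
T_B = V + ((C−V)·d_B)·d_B = V + 1.0269·d_B = (11.7321,18.4147)
sweep = 180° − θ = 17.2531°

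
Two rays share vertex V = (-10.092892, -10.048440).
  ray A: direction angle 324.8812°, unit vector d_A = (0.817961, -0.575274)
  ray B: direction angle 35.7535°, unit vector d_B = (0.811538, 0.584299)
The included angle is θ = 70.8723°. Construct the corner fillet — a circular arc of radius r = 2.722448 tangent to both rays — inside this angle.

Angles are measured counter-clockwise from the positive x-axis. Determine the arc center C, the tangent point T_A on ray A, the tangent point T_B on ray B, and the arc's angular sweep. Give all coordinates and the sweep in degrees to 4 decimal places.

bisector direction at 0.3173° = (0.999985,0.005539)
center distance |VC| = r/sin(θ/2) = 2.722448/sin(35.4361°) = 4.695533
C = V + |VC|·bis = (-5.3974,-10.0224)
T_A = V + ((C−V)·d_A)·d_A = V + 3.8257·d_A = (-6.9636,-12.2493)
T_B = V + ((C−V)·d_B)·d_B = V + 3.8257·d_B = (-6.9882,-7.8131)
sweep = 180° − θ = 109.1277°

center=(-5.3974,-10.0224) T_A=(-6.9636,-12.2493) T_B=(-6.9882,-7.8131) sweep=109.1277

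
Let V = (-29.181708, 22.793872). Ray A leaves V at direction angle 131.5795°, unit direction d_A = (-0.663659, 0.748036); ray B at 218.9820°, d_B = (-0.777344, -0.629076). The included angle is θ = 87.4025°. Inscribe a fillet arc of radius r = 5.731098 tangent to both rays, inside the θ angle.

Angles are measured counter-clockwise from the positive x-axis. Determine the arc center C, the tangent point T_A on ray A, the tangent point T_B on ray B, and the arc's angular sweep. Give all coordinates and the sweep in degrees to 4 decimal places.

bisector direction at 175.2808° = (-0.996610,0.082273)
center distance |VC| = r/sin(θ/2) = 5.731098/sin(43.7013°) = 8.295141
C = V + |VC|·bis = (-37.4487,23.4763)
T_A = V + ((C−V)·d_A)·d_A = V + 5.9970·d_A = (-33.1617,27.2798)
T_B = V + ((C−V)·d_B)·d_B = V + 5.9970·d_B = (-33.8434,19.0213)
sweep = 180° − θ = 92.5975°

center=(-37.4487,23.4763) T_A=(-33.1617,27.2798) T_B=(-33.8434,19.0213) sweep=92.5975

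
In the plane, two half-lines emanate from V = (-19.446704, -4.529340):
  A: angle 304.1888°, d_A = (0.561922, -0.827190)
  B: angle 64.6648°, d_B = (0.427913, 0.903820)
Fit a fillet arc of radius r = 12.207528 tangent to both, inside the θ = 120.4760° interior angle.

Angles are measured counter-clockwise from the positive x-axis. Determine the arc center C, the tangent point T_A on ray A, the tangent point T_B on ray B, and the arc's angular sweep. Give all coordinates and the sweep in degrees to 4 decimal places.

center=(-5.4262,-3.4439) T_A=(-15.5242,-10.3036) T_B=(-16.4596,1.7798) sweep=59.5240

bisector direction at 4.4268° = (0.997017,0.077185)
center distance |VC| = r/sin(θ/2) = 12.207528/sin(60.2380°) = 14.062435
C = V + |VC|·bis = (-5.4262,-3.4439)
T_A = V + ((C−V)·d_A)·d_A = V + 6.9806·d_A = (-15.5242,-10.3036)
T_B = V + ((C−V)·d_B)·d_B = V + 6.9806·d_B = (-16.4596,1.7798)
sweep = 180° − θ = 59.5240°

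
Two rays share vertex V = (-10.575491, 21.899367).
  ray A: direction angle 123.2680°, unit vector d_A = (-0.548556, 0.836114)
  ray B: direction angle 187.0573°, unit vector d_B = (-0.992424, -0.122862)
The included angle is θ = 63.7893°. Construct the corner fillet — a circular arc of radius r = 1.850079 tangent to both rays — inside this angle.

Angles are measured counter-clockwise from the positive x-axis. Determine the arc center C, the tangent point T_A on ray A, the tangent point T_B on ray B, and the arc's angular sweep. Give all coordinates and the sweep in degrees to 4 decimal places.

bisector direction at 155.1626° = (-0.907504,0.420044)
center distance |VC| = r/sin(θ/2) = 1.850079/sin(31.8946°) = 3.501556
C = V + |VC|·bis = (-13.7532,23.3702)
T_A = V + ((C−V)·d_A)·d_A = V + 2.9729·d_A = (-12.2063,24.3850)
T_B = V + ((C−V)·d_B)·d_B = V + 2.9729·d_B = (-13.5259,21.5341)
sweep = 180° − θ = 116.2107°

center=(-13.7532,23.3702) T_A=(-12.2063,24.3850) T_B=(-13.5259,21.5341) sweep=116.2107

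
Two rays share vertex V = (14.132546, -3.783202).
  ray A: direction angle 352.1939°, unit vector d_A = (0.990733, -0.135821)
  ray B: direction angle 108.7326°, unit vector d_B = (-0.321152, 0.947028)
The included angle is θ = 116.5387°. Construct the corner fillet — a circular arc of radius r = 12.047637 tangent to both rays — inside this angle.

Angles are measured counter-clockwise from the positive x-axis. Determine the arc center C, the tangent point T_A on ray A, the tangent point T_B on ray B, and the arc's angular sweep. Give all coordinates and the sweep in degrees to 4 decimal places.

center=(23.1495,7.1410) T_A=(21.5132,-4.7950) T_B=(11.7401,3.2718) sweep=63.4613

bisector direction at 50.4633° = (0.636573,0.771216)
center distance |VC| = r/sin(θ/2) = 12.047637/sin(58.2694°) = 14.164860
C = V + |VC|·bis = (23.1495,7.1410)
T_A = V + ((C−V)·d_A)·d_A = V + 7.4497·d_A = (21.5132,-4.7950)
T_B = V + ((C−V)·d_B)·d_B = V + 7.4497·d_B = (11.7401,3.2718)
sweep = 180° − θ = 63.4613°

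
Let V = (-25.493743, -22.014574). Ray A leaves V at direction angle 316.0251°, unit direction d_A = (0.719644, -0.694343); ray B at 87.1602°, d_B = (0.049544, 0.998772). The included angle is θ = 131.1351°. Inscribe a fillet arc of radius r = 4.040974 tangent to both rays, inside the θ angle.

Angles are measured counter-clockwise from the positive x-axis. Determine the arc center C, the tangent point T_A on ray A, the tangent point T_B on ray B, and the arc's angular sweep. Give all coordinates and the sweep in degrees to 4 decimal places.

bisector direction at 21.5926° = (0.929824,0.368005)
center distance |VC| = r/sin(θ/2) = 4.040974/sin(65.5675°) = 4.438438
C = V + |VC|·bis = (-21.3668,-20.3812)
T_A = V + ((C−V)·d_A)·d_A = V + 1.8358·d_A = (-24.1726,-23.2893)
T_B = V + ((C−V)·d_B)·d_B = V + 1.8358·d_B = (-25.4028,-20.1810)
sweep = 180° − θ = 48.8649°

center=(-21.3668,-20.3812) T_A=(-24.1726,-23.2893) T_B=(-25.4028,-20.1810) sweep=48.8649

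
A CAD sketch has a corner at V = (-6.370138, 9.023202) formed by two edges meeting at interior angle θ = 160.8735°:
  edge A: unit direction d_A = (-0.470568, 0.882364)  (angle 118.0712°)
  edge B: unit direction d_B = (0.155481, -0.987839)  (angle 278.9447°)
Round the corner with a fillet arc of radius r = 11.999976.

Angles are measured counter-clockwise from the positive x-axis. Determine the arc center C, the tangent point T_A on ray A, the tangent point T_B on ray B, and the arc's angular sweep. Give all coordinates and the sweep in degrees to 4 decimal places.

center=(-17.9098,5.1603) T_A=(-7.3215,10.8071) T_B=(-6.0558,7.0261) sweep=19.1265

bisector direction at 198.5079° = (-0.948280,-0.317436)
center distance |VC| = r/sin(θ/2) = 11.999976/sin(80.4368°) = 12.169092
C = V + |VC|·bis = (-17.9098,5.1603)
T_A = V + ((C−V)·d_A)·d_A = V + 2.0217·d_A = (-7.3215,10.8071)
T_B = V + ((C−V)·d_B)·d_B = V + 2.0217·d_B = (-6.0558,7.0261)
sweep = 180° − θ = 19.1265°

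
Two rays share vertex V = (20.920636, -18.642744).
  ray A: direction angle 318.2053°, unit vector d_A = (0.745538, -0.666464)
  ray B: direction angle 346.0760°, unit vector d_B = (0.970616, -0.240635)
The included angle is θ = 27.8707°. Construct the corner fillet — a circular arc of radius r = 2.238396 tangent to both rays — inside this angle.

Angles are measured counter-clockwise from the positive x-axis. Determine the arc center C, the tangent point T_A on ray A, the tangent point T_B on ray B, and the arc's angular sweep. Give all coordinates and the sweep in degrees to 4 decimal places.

bisector direction at 332.1407° = (0.884097,-0.467303)
center distance |VC| = r/sin(θ/2) = 2.238396/sin(13.9353°) = 9.294626
C = V + |VC|·bis = (29.1380,-22.9861)
T_A = V + ((C−V)·d_A)·d_A = V + 9.0211·d_A = (27.6462,-24.6550)
T_B = V + ((C−V)·d_B)·d_B = V + 9.0211·d_B = (29.6766,-20.8135)
sweep = 180° − θ = 152.1293°

center=(29.1380,-22.9861) T_A=(27.6462,-24.6550) T_B=(29.6766,-20.8135) sweep=152.1293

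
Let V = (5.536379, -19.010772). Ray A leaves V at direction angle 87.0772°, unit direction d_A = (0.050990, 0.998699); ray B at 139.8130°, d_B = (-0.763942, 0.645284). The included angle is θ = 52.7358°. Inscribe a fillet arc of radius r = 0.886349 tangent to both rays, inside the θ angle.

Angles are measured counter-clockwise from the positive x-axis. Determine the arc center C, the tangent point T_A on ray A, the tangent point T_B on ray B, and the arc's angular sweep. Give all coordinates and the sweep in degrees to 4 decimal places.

bisector direction at 113.4451° = (-0.397870,0.917442)
center distance |VC| = r/sin(θ/2) = 0.886349/sin(26.3679°) = 1.995682
C = V + |VC|·bis = (4.7424,-17.1798)
T_A = V + ((C−V)·d_A)·d_A = V + 1.7881·d_A = (5.6276,-17.2250)
T_B = V + ((C−V)·d_B)·d_B = V + 1.7881·d_B = (4.1704,-17.8570)
sweep = 180° − θ = 127.2642°

center=(4.7424,-17.1798) T_A=(5.6276,-17.2250) T_B=(4.1704,-17.8570) sweep=127.2642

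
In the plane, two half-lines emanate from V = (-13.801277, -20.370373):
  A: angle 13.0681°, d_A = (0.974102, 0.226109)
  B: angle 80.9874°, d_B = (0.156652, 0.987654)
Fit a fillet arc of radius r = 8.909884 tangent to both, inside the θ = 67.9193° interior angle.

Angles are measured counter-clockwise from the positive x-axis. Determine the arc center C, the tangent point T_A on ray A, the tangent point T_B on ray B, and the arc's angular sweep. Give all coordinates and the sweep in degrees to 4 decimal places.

bisector direction at 47.0278° = (0.681644,0.731684)
center distance |VC| = r/sin(θ/2) = 8.909884/sin(33.9597°) = 15.950128
C = V + |VC|·bis = (-2.9290,-8.6999)
T_A = V + ((C−V)·d_A)·d_A = V + 13.2295·d_A = (-0.9144,-17.3791)
T_B = V + ((C−V)·d_B)·d_B = V + 13.2295·d_B = (-11.7288,-7.3042)
sweep = 180° − θ = 112.0807°

center=(-2.9290,-8.6999) T_A=(-0.9144,-17.3791) T_B=(-11.7288,-7.3042) sweep=112.0807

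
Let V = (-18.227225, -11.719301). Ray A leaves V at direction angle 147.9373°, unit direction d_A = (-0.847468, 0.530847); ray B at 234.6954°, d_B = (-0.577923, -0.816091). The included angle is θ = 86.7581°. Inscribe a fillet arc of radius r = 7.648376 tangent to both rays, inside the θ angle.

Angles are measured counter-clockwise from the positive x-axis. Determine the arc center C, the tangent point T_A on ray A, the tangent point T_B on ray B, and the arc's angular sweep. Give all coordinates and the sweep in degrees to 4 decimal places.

center=(-29.1466,-13.9045) T_A=(-25.0865,-7.4227) T_B=(-22.9049,-18.3246) sweep=93.2419

bisector direction at 191.3163° = (-0.980559,-0.196226)
center distance |VC| = r/sin(θ/2) = 7.648376/sin(43.3790°) = 11.135896
C = V + |VC|·bis = (-29.1466,-13.9045)
T_A = V + ((C−V)·d_A)·d_A = V + 8.0939·d_A = (-25.0865,-7.4227)
T_B = V + ((C−V)·d_B)·d_B = V + 8.0939·d_B = (-22.9049,-18.3246)
sweep = 180° − θ = 93.2419°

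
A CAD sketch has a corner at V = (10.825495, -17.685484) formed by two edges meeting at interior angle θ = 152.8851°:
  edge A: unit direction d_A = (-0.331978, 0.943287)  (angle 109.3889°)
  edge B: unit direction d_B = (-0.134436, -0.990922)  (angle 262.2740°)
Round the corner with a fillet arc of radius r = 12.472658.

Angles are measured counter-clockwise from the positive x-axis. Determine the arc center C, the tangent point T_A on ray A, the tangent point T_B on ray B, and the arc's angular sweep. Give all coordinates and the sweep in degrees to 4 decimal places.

center=(-1.9383,-18.9891) T_A=(9.8270,-14.8484) T_B=(10.4212,-20.6658) sweep=27.1149

bisector direction at 185.8314° = (-0.994825,-0.101602)
center distance |VC| = r/sin(θ/2) = 12.472658/sin(76.4425°) = 12.830166
C = V + |VC|·bis = (-1.9383,-18.9891)
T_A = V + ((C−V)·d_A)·d_A = V + 3.0077·d_A = (9.8270,-14.8484)
T_B = V + ((C−V)·d_B)·d_B = V + 3.0077·d_B = (10.4212,-20.6658)
sweep = 180° − θ = 27.1149°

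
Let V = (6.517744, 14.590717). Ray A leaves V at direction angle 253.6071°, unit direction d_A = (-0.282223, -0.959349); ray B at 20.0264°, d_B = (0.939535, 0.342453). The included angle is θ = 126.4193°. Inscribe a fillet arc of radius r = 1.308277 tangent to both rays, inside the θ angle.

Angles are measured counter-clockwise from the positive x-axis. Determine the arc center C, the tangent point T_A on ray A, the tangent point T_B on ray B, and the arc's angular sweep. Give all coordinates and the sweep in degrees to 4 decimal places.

bisector direction at 316.8167° = (0.729169,-0.684334)
center distance |VC| = r/sin(θ/2) = 1.308277/sin(63.2097°) = 1.465591
C = V + |VC|·bis = (7.5864,13.5878)
T_A = V + ((C−V)·d_A)·d_A = V + 0.6606·d_A = (6.3313,13.9570)
T_B = V + ((C−V)·d_B)·d_B = V + 0.6606·d_B = (7.1384,14.8169)
sweep = 180° − θ = 53.5807°

center=(7.5864,13.5878) T_A=(6.3313,13.9570) T_B=(7.1384,14.8169) sweep=53.5807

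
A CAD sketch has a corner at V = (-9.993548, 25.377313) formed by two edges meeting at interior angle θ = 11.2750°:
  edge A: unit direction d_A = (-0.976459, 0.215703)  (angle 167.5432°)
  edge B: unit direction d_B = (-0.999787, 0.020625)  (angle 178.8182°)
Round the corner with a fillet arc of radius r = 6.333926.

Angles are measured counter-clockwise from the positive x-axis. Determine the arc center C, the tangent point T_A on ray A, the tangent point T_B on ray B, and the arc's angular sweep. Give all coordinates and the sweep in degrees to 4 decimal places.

bisector direction at 173.1807° = (-0.992926,0.118738)
center distance |VC| = r/sin(θ/2) = 6.333926/sin(5.6375°) = 64.477774
C = V + |VC|·bis = (-74.0152,33.0333)
T_A = V + ((C−V)·d_A)·d_A = V + 64.1659·d_A = (-72.6489,39.2181)
T_B = V + ((C−V)·d_B)·d_B = V + 64.1659·d_B = (-74.1458,26.7007)
sweep = 180° − θ = 168.7250°

center=(-74.0152,33.0333) T_A=(-72.6489,39.2181) T_B=(-74.1458,26.7007) sweep=168.7250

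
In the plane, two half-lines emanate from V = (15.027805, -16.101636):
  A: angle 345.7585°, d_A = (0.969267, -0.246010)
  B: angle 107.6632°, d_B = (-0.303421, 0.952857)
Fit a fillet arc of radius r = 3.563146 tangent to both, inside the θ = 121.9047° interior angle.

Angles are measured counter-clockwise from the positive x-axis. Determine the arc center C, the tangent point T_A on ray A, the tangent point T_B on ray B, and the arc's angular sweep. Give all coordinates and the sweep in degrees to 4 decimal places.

center=(17.8225,-13.1348) T_A=(16.9459,-16.5885) T_B=(14.4273,-14.2160) sweep=58.0953

bisector direction at 46.7109° = (0.685681,0.727903)
center distance |VC| = r/sin(θ/2) = 3.563146/sin(60.9524°) = 4.075818
C = V + |VC|·bis = (17.8225,-13.1348)
T_A = V + ((C−V)·d_A)·d_A = V + 1.9790·d_A = (16.9459,-16.5885)
T_B = V + ((C−V)·d_B)·d_B = V + 1.9790·d_B = (14.4273,-14.2160)
sweep = 180° − θ = 58.0953°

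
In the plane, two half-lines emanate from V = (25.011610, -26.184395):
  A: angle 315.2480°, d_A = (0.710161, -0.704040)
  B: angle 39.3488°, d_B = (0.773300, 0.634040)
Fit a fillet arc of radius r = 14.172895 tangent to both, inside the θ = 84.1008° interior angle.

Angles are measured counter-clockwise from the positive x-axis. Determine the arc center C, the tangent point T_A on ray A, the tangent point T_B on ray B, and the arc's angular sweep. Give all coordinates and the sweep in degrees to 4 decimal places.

center=(46.1485,-27.1818) T_A=(36.1702,-37.2468) T_B=(37.1623,-16.2219) sweep=95.8992

bisector direction at 357.2984° = (0.998889,-0.047134)
center distance |VC| = r/sin(θ/2) = 14.172895/sin(42.0504°) = 21.160395
C = V + |VC|·bis = (46.1485,-27.1818)
T_A = V + ((C−V)·d_A)·d_A = V + 15.7128·d_A = (36.1702,-37.2468)
T_B = V + ((C−V)·d_B)·d_B = V + 15.7128·d_B = (37.1623,-16.2219)
sweep = 180° − θ = 95.8992°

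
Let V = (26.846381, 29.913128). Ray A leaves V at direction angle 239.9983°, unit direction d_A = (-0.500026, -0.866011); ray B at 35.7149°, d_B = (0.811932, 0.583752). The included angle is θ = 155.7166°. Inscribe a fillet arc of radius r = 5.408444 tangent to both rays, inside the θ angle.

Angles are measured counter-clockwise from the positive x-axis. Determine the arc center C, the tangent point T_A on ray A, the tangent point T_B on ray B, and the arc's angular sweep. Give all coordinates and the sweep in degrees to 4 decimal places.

bisector direction at 317.8566° = (0.741468,-0.670988)
center distance |VC| = r/sin(θ/2) = 5.408444/sin(77.8583°) = 5.532197
C = V + |VC|·bis = (30.9483,26.2011)
T_A = V + ((C−V)·d_A)·d_A = V + 1.1636·d_A = (26.2646,28.9054)
T_B = V + ((C−V)·d_B)·d_B = V + 1.1636·d_B = (27.7911,30.5924)
sweep = 180° − θ = 24.2834°

center=(30.9483,26.2011) T_A=(26.2646,28.9054) T_B=(27.7911,30.5924) sweep=24.2834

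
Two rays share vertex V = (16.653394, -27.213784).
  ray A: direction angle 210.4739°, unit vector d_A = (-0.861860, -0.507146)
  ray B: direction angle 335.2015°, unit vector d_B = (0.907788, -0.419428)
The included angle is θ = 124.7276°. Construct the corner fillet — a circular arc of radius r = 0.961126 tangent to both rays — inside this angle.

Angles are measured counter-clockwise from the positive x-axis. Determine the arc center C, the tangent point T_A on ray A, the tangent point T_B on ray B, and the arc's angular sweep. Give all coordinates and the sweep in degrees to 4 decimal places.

bisector direction at 272.8377° = (0.049507,-0.998774)
center distance |VC| = r/sin(θ/2) = 0.961126/sin(62.3638°) = 1.084902
C = V + |VC|·bis = (16.7071,-28.2974)
T_A = V + ((C−V)·d_A)·d_A = V + 0.5032·d_A = (16.2197,-27.4690)
T_B = V + ((C−V)·d_B)·d_B = V + 0.5032·d_B = (17.1102,-27.4249)
sweep = 180° − θ = 55.2724°

center=(16.7071,-28.2974) T_A=(16.2197,-27.4690) T_B=(17.1102,-27.4249) sweep=55.2724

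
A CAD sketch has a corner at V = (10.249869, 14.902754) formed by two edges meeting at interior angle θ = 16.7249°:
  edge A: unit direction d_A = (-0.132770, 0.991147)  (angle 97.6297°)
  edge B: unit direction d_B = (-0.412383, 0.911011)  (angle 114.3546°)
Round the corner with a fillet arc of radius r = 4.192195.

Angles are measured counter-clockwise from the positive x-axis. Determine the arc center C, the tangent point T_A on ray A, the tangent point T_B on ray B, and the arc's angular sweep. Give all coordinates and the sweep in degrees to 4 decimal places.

center=(2.3083,42.6125) T_A=(6.4634,43.1691) T_B=(-1.5108,40.8837) sweep=163.2751

bisector direction at 105.9921° = (-0.275506,0.961299)
center distance |VC| = r/sin(θ/2) = 4.192195/sin(8.3625°) = 28.825282
C = V + |VC|·bis = (2.3083,42.6125)
T_A = V + ((C−V)·d_A)·d_A = V + 28.5188·d_A = (6.4634,43.1691)
T_B = V + ((C−V)·d_B)·d_B = V + 28.5188·d_B = (-1.5108,40.8837)
sweep = 180° − θ = 163.2751°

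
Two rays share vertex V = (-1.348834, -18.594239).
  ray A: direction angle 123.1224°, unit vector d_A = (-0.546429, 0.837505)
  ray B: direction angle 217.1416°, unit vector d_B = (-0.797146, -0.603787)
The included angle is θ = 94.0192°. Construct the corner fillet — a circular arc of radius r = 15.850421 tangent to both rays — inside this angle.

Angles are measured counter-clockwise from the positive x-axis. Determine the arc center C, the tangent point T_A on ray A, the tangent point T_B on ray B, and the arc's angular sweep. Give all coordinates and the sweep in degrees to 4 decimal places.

bisector direction at 170.1320° = (-0.985205,0.171379)
center distance |VC| = r/sin(θ/2) = 15.850421/sin(47.0096°) = 21.669330
C = V + |VC|·bis = (-22.6976,-14.8806)
T_A = V + ((C−V)·d_A)·d_A = V + 14.7758·d_A = (-9.4228,-6.2194)
T_B = V + ((C−V)·d_B)·d_B = V + 14.7758·d_B = (-13.1273,-27.5157)
sweep = 180° − θ = 85.9808°

center=(-22.6976,-14.8806) T_A=(-9.4228,-6.2194) T_B=(-13.1273,-27.5157) sweep=85.9808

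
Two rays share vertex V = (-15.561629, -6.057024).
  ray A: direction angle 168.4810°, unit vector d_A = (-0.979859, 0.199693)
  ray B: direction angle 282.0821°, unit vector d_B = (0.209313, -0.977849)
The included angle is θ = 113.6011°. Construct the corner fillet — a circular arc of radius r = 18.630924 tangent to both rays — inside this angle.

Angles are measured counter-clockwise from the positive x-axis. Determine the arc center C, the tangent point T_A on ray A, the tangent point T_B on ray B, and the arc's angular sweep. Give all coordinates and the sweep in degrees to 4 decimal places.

bisector direction at 225.2816° = (-0.703624,-0.710573)
center distance |VC| = r/sin(θ/2) = 18.630924/sin(56.8006°) = 22.265298
C = V + |VC|·bis = (-31.2280,-21.8781)
T_A = V + ((C−V)·d_A)·d_A = V + 12.1915·d_A = (-27.5076,-3.6225)
T_B = V + ((C−V)·d_B)·d_B = V + 12.1915·d_B = (-13.0098,-17.9784)
sweep = 180° − θ = 66.3989°

center=(-31.2280,-21.8781) T_A=(-27.5076,-3.6225) T_B=(-13.0098,-17.9784) sweep=66.3989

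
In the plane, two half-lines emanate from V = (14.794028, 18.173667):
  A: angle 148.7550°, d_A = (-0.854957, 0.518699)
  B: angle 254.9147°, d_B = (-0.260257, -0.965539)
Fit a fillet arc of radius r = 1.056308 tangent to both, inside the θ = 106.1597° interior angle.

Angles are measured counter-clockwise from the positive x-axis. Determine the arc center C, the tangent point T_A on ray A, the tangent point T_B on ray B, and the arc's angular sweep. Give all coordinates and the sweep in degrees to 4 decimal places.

center=(13.5676,17.6822) T_A=(14.1155,18.5853) T_B=(14.5875,17.4073) sweep=73.8403

bisector direction at 201.8349° = (-0.928260,-0.371933)
center distance |VC| = r/sin(θ/2) = 1.056308/sin(53.0799°) = 1.321255
C = V + |VC|·bis = (13.5676,17.6822)
T_A = V + ((C−V)·d_A)·d_A = V + 0.7937·d_A = (14.1155,18.5853)
T_B = V + ((C−V)·d_B)·d_B = V + 0.7937·d_B = (14.5875,17.4073)
sweep = 180° − θ = 73.8403°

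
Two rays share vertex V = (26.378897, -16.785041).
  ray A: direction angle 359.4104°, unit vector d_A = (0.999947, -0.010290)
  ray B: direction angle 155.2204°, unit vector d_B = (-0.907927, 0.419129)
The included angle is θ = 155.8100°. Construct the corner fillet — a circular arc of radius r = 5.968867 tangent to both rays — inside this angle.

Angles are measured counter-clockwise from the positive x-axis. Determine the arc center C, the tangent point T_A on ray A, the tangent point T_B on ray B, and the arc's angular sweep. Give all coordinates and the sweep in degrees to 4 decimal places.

bisector direction at 77.3154° = (0.219584,0.975594)
center distance |VC| = r/sin(θ/2) = 5.968867/sin(77.9050°) = 6.104375
C = V + |VC|·bis = (27.7193,-10.8297)
T_A = V + ((C−V)·d_A)·d_A = V + 1.2791·d_A = (27.6579,-16.7982)
T_B = V + ((C−V)·d_B)·d_B = V + 1.2791·d_B = (25.2176,-16.2489)
sweep = 180° − θ = 24.1900°

center=(27.7193,-10.8297) T_A=(27.6579,-16.7982) T_B=(25.2176,-16.2489) sweep=24.1900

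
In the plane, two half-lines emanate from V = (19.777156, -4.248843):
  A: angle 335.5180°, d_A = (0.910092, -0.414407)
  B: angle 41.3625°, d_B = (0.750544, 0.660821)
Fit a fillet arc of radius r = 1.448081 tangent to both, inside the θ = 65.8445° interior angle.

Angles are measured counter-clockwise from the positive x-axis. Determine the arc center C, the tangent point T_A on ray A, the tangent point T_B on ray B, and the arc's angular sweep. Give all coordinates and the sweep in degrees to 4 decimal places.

bisector direction at 8.4402° = (0.989169,0.146778)
center distance |VC| = r/sin(θ/2) = 1.448081/sin(32.9222°) = 2.664360
C = V + |VC|·bis = (22.4127,-3.8578)
T_A = V + ((C−V)·d_A)·d_A = V + 2.2365·d_A = (21.8126,-5.1757)
T_B = V + ((C−V)·d_B)·d_B = V + 2.2365·d_B = (21.4557,-2.7709)
sweep = 180° − θ = 114.1555°

center=(22.4127,-3.8578) T_A=(21.8126,-5.1757) T_B=(21.4557,-2.7709) sweep=114.1555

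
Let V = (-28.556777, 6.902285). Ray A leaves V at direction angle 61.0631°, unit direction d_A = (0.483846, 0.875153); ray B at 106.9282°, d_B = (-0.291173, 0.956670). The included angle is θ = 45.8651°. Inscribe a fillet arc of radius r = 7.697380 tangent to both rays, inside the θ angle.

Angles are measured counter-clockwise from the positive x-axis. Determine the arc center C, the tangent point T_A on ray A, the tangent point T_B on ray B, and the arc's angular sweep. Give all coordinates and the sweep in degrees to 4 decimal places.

bisector direction at 83.9956° = (0.104604,0.994514)
center distance |VC| = r/sin(θ/2) = 7.697380/sin(22.9325°) = 19.754741
C = V + |VC|·bis = (-26.4904,26.5487)
T_A = V + ((C−V)·d_A)·d_A = V + 18.1934·d_A = (-19.7540,22.8243)
T_B = V + ((C−V)·d_B)·d_B = V + 18.1934·d_B = (-33.8542,24.3074)
sweep = 180° − θ = 134.1349°

center=(-26.4904,26.5487) T_A=(-19.7540,22.8243) T_B=(-33.8542,24.3074) sweep=134.1349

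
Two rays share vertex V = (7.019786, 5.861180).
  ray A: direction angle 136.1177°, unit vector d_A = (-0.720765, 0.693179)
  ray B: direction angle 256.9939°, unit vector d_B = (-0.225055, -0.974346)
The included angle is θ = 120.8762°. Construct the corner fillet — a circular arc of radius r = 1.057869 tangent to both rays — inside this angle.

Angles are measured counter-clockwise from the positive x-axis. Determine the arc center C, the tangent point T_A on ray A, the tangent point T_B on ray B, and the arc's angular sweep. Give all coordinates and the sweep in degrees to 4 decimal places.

center=(5.8540,5.5146) T_A=(6.5873,6.2771) T_B=(6.8847,5.2765) sweep=59.1238

bisector direction at 196.5558° = (-0.958543,-0.284949)
center distance |VC| = r/sin(θ/2) = 1.057869/sin(60.4381°) = 1.216189
C = V + |VC|·bis = (5.8540,5.5146)
T_A = V + ((C−V)·d_A)·d_A = V + 0.6000·d_A = (6.5873,6.2771)
T_B = V + ((C−V)·d_B)·d_B = V + 0.6000·d_B = (6.8847,5.2765)
sweep = 180° − θ = 59.1238°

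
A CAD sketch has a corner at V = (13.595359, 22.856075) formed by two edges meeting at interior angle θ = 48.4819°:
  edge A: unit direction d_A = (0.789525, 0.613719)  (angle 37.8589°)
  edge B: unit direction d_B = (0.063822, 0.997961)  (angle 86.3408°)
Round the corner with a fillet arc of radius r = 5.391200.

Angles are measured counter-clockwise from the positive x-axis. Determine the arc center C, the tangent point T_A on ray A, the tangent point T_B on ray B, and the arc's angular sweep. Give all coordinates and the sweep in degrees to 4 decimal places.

center=(19.7397,34.4607) T_A=(23.0484,30.2042) T_B=(14.3595,34.8047) sweep=131.5181

bisector direction at 62.0998° = (0.467932,0.883764)
center distance |VC| = r/sin(θ/2) = 5.391200/sin(24.2410°) = 13.130858
C = V + |VC|·bis = (19.7397,34.4607)
T_A = V + ((C−V)·d_A)·d_A = V + 11.9731·d_A = (23.0484,30.2042)
T_B = V + ((C−V)·d_B)·d_B = V + 11.9731·d_B = (14.3595,34.8047)
sweep = 180° − θ = 131.5181°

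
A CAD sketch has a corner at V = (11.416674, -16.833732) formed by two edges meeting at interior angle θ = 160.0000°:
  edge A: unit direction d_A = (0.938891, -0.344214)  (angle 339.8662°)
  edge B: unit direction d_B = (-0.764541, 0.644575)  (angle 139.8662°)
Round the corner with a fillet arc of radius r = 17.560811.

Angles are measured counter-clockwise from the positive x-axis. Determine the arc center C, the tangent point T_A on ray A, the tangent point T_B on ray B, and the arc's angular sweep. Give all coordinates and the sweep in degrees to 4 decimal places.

bisector direction at 59.8662° = (0.502021,0.864855)
center distance |VC| = r/sin(θ/2) = 17.560811/sin(80.0000°) = 17.831715
C = V + |VC|·bis = (20.3686,-1.4119)
T_A = V + ((C−V)·d_A)·d_A = V + 3.0964·d_A = (14.3239,-17.8996)
T_B = V + ((C−V)·d_B)·d_B = V + 3.0964·d_B = (9.0493,-14.8378)
sweep = 180° − θ = 20.0000°

center=(20.3686,-1.4119) T_A=(14.3239,-17.8996) T_B=(9.0493,-14.8378) sweep=20.0000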